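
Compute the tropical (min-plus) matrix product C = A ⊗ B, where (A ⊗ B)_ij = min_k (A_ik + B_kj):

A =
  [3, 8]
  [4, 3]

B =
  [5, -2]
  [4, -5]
A ⊗ B =
  [8, 1]
  [7, -2]

Apply the min-plus product entry-by-entry:
  C[0][0] = min over k of (A[0][0] + B[0][0] = 3 + 5 = 8, A[0][1] + B[1][0] = 8 + 4 = 12) = 8 (attained at k = 0)
  C[0][1] = min over k of (A[0][0] + B[0][1] = 3 + -2 = 1, A[0][1] + B[1][1] = 8 + -5 = 3) = 1 (attained at k = 0)
  C[1][0] = min over k of (A[1][0] + B[0][0] = 4 + 5 = 9, A[1][1] + B[1][0] = 3 + 4 = 7) = 7 (attained at k = 1)
  C[1][1] = min over k of (A[1][0] + B[0][1] = 4 + -2 = 2, A[1][1] + B[1][1] = 3 + -5 = -2) = -2 (attained at k = 1)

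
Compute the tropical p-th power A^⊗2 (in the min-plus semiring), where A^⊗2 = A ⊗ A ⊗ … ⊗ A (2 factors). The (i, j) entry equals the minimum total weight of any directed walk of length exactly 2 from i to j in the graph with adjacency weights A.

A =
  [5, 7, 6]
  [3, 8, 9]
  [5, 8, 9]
A^⊗2 =
  [10, 12, 11]
  [8, 10, 9]
  [10, 12, 11]

Each entry (A^⊗2)_ij equals the minimum over all length-2 walks i = v_0 → v_1 → … → v_2 = j of Σ_t A[v_t][v_{t+1}]. For example, for (i, j) = (0, 2) we minimise over 3 possible intermediate vertex sequences; the minimum is 11, attained along the walk 0 → 0 → 2.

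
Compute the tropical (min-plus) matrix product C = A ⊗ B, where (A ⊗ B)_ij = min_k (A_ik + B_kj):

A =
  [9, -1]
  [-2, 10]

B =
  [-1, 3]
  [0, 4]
A ⊗ B =
  [-1, 3]
  [-3, 1]

Apply the min-plus product entry-by-entry:
  C[0][0] = min over k of (A[0][0] + B[0][0] = 9 + -1 = 8, A[0][1] + B[1][0] = -1 + 0 = -1) = -1 (attained at k = 1)
  C[0][1] = min over k of (A[0][0] + B[0][1] = 9 + 3 = 12, A[0][1] + B[1][1] = -1 + 4 = 3) = 3 (attained at k = 1)
  C[1][0] = min over k of (A[1][0] + B[0][0] = -2 + -1 = -3, A[1][1] + B[1][0] = 10 + 0 = 10) = -3 (attained at k = 0)
  C[1][1] = min over k of (A[1][0] + B[0][1] = -2 + 3 = 1, A[1][1] + B[1][1] = 10 + 4 = 14) = 1 (attained at k = 0)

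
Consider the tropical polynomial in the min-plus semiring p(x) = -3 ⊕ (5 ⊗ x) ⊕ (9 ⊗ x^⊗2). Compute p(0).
p(0) = -3

A tropical monomial a ⊗ x^⊗i evaluates to a + i · x. Evaluating each term at x = 0:
  Term 0 contributes -3 + 0 · 0 = -3
  Term 1 contributes 5 + 1 · 0 = 5
  Term 2 contributes 9 + 2 · 0 = 9
p(0) = ⊕ of these = min[-3, 5, 9] = -3.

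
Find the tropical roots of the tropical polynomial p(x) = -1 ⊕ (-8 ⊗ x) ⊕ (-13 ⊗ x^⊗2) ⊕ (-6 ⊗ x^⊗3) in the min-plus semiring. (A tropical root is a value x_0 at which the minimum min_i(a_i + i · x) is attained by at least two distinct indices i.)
Roots: {-7, 5, 7}

Each tropical root is a break point of the lower envelope of the lines y = a_i + i · x (there are 4 lines, with slopes 0, 1, ..., 3). Only the lines that attain the minimum somewhere contribute to roots; other lines are dominated. Here the surviving (envelope) indices are i = 3, i = 2, i = 1, i = 0.
Intersections between consecutive envelope lines give the roots: for adjacent envelope indices i < j the intersection is x = (a_i − a_j) / (j − i). Reading off the sorted break points: {-7, 5, 7}.
Verification: at each break x_0, at least two indices attain the minimum of min_i(a_i + i · x_0).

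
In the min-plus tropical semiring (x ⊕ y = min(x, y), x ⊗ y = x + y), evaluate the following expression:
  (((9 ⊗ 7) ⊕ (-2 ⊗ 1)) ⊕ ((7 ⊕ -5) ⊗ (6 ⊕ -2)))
(((9 ⊗ 7) ⊕ (-2 ⊗ 1)) ⊕ ((7 ⊕ -5) ⊗ (6 ⊕ -2))) = -7

Expand innermost to outermost. Recall ⊕ takes the minimum of its arguments and ⊗ takes their sum. Working out the expression (((9 ⊗ 7) ⊕ (-2 ⊗ 1)) ⊕ ((7 ⊕ -5) ⊗ (6 ⊕ -2))) gives -7.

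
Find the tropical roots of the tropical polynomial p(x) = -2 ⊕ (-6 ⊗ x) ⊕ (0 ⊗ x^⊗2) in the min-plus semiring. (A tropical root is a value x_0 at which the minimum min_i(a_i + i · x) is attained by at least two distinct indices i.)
Roots: {-6, 4}

Each tropical root is a break point of the lower envelope of the lines y = a_i + i · x (there are 3 lines, with slopes 0, 1, ..., 2). Only the lines that attain the minimum somewhere contribute to roots; other lines are dominated. Here the surviving (envelope) indices are i = 2, i = 1, i = 0.
Intersections between consecutive envelope lines give the roots: for adjacent envelope indices i < j the intersection is x = (a_i − a_j) / (j − i). Reading off the sorted break points: {-6, 4}.
Verification: at each break x_0, at least two indices attain the minimum of min_i(a_i + i · x_0).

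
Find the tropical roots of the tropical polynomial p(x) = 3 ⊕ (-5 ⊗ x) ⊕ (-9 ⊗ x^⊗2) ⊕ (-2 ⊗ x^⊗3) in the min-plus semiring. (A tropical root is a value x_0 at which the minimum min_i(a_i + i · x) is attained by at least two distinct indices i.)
Roots: {-7, 4, 8}

Each tropical root is a break point of the lower envelope of the lines y = a_i + i · x (there are 4 lines, with slopes 0, 1, ..., 3). Only the lines that attain the minimum somewhere contribute to roots; other lines are dominated. Here the surviving (envelope) indices are i = 3, i = 2, i = 1, i = 0.
Intersections between consecutive envelope lines give the roots: for adjacent envelope indices i < j the intersection is x = (a_i − a_j) / (j − i). Reading off the sorted break points: {-7, 4, 8}.
Verification: at each break x_0, at least two indices attain the minimum of min_i(a_i + i · x_0).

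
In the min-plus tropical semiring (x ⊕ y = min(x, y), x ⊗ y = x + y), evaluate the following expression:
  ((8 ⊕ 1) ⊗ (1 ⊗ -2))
((8 ⊕ 1) ⊗ (1 ⊗ -2)) = 0

Expand innermost to outermost. Recall ⊕ takes the minimum of its arguments and ⊗ takes their sum. Working out the expression ((8 ⊕ 1) ⊗ (1 ⊗ -2)) gives 0.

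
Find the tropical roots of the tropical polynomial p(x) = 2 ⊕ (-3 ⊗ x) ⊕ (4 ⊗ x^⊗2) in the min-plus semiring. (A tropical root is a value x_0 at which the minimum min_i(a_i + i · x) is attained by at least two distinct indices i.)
Roots: {-7, 5}

Each tropical root is a break point of the lower envelope of the lines y = a_i + i · x (there are 3 lines, with slopes 0, 1, ..., 2). Only the lines that attain the minimum somewhere contribute to roots; other lines are dominated. Here the surviving (envelope) indices are i = 2, i = 1, i = 0.
Intersections between consecutive envelope lines give the roots: for adjacent envelope indices i < j the intersection is x = (a_i − a_j) / (j − i). Reading off the sorted break points: {-7, 5}.
Verification: at each break x_0, at least two indices attain the minimum of min_i(a_i + i · x_0).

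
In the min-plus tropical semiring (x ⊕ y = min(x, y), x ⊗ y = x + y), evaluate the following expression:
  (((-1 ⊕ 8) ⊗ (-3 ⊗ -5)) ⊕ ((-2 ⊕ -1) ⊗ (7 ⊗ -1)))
(((-1 ⊕ 8) ⊗ (-3 ⊗ -5)) ⊕ ((-2 ⊕ -1) ⊗ (7 ⊗ -1))) = -9

Expand innermost to outermost. Recall ⊕ takes the minimum of its arguments and ⊗ takes their sum. Working out the expression (((-1 ⊕ 8) ⊗ (-3 ⊗ -5)) ⊕ ((-2 ⊕ -1) ⊗ (7 ⊗ -1))) gives -9.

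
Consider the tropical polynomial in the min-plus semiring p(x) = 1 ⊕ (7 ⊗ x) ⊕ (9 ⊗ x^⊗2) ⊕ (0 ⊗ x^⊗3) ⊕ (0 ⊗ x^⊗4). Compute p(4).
p(4) = 1

A tropical monomial a ⊗ x^⊗i evaluates to a + i · x. Evaluating each term at x = 4:
  Term 0 contributes 1 + 0 · 4 = 1
  Term 1 contributes 7 + 1 · 4 = 11
  Term 2 contributes 9 + 2 · 4 = 17
  Term 3 contributes 0 + 3 · 4 = 12
  Term 4 contributes 0 + 4 · 4 = 16
p(4) = ⊕ of these = min[1, 11, 17, 12, 16] = 1.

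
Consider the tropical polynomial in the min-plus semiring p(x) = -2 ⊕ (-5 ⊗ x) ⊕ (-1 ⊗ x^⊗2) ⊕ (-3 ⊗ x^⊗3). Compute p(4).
p(4) = -2

A tropical monomial a ⊗ x^⊗i evaluates to a + i · x. Evaluating each term at x = 4:
  Term 0 contributes -2 + 0 · 4 = -2
  Term 1 contributes -5 + 1 · 4 = -1
  Term 2 contributes -1 + 2 · 4 = 7
  Term 3 contributes -3 + 3 · 4 = 9
p(4) = ⊕ of these = min[-2, -1, 7, 9] = -2.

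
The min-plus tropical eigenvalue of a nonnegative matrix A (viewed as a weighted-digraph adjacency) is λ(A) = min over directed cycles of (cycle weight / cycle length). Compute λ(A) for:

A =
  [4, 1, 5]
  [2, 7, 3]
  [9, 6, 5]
λ(A) = 3/2

Enumerate directed cycles and compute their means (weight / length). Sample:
  cycle 0 → 0: weight = 4, length = 1, mean = 4/1 ≈ 4.000
  cycle 1 → 1: weight = 7, length = 1, mean = 7/1 ≈ 7.000
  cycle 2 → 2: weight = 5, length = 1, mean = 5/1 ≈ 5.000
  cycle 0 → 1 → 0: weight = 3, length = 2, mean = 3/2 ≈ 1.500
  cycle 0 → 2 → 0: weight = 14, length = 2, mean = 14/2 ≈ 7.000
  cycle 1 → 0 → 1: weight = 3, length = 2, mean = 3/2 ≈ 1.500
Minimum mean = 1.500, attained e.g. along the cycle 0 → 1 → 0 with weight 3 and length 2. So λ(A) = 3/2 = 3/2.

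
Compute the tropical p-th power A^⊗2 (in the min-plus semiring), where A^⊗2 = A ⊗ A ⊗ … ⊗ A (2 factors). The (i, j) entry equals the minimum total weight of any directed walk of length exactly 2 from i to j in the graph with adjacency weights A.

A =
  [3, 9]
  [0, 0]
A^⊗2 =
  [6, 9]
  [0, 0]

Each entry (A^⊗2)_ij equals the minimum over all length-2 walks i = v_0 → v_1 → … → v_2 = j of Σ_t A[v_t][v_{t+1}]. For example, for (i, j) = (0, 1) we minimise over 2 possible intermediate vertex sequences; the minimum is 9, attained along the walk 0 → 1 → 1.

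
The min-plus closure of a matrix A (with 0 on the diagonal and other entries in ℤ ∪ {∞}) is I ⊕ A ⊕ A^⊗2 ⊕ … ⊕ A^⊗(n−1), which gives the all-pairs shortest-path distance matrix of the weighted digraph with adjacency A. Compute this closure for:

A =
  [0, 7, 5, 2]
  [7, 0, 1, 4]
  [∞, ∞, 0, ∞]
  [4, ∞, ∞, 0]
Closure =
  [0, 7, 5, 2]
  [7, 0, 1, 4]
  [∞, ∞, 0, ∞]
  [4, 11, 9, 0]

This is the Floyd-Warshall all-pairs shortest-path computation. For each intermediate vertex k = 0, 1, …, 3, update dist[i][j] ← min(dist[i][j], dist[i][k] + dist[k][j]). The final matrix gives, for each (i, j), the minimum total weight of any directed path from i to j (possibly empty when i = j).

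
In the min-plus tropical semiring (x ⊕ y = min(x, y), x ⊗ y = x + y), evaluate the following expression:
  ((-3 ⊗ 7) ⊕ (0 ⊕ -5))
((-3 ⊗ 7) ⊕ (0 ⊕ -5)) = -5

Expand innermost to outermost. Recall ⊕ takes the minimum of its arguments and ⊗ takes their sum. Working out the expression ((-3 ⊗ 7) ⊕ (0 ⊕ -5)) gives -5.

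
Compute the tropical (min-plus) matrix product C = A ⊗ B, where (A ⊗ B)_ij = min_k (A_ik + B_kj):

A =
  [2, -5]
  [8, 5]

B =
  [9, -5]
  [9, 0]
A ⊗ B =
  [4, -5]
  [14, 3]

Apply the min-plus product entry-by-entry:
  C[0][0] = min over k of (A[0][0] + B[0][0] = 2 + 9 = 11, A[0][1] + B[1][0] = -5 + 9 = 4) = 4 (attained at k = 1)
  C[0][1] = min over k of (A[0][0] + B[0][1] = 2 + -5 = -3, A[0][1] + B[1][1] = -5 + 0 = -5) = -5 (attained at k = 1)
  C[1][0] = min over k of (A[1][0] + B[0][0] = 8 + 9 = 17, A[1][1] + B[1][0] = 5 + 9 = 14) = 14 (attained at k = 1)
  C[1][1] = min over k of (A[1][0] + B[0][1] = 8 + -5 = 3, A[1][1] + B[1][1] = 5 + 0 = 5) = 3 (attained at k = 0)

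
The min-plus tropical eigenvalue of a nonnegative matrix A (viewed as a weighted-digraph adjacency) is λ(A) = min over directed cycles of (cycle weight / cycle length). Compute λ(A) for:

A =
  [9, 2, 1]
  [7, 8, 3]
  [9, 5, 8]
λ(A) = 4

Enumerate directed cycles and compute their means (weight / length). Sample:
  cycle 0 → 0: weight = 9, length = 1, mean = 9/1 ≈ 9.000
  cycle 1 → 1: weight = 8, length = 1, mean = 8/1 ≈ 8.000
  cycle 2 → 2: weight = 8, length = 1, mean = 8/1 ≈ 8.000
  cycle 0 → 1 → 0: weight = 9, length = 2, mean = 9/2 ≈ 4.500
  cycle 0 → 2 → 0: weight = 10, length = 2, mean = 10/2 ≈ 5.000
  cycle 1 → 0 → 1: weight = 9, length = 2, mean = 9/2 ≈ 4.500
Minimum mean = 4.000, attained e.g. along the cycle 1 → 2 → 1 with weight 8 and length 2. So λ(A) = 8/2 = 4.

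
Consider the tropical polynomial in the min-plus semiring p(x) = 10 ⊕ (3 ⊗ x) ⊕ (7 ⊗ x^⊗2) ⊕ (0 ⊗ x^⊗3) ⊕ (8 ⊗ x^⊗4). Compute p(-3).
p(-3) = -9

A tropical monomial a ⊗ x^⊗i evaluates to a + i · x. Evaluating each term at x = -3:
  Term 0 contributes 10 + 0 · -3 = 10
  Term 1 contributes 3 + 1 · -3 = 0
  Term 2 contributes 7 + 2 · -3 = 1
  Term 3 contributes 0 + 3 · -3 = -9
  Term 4 contributes 8 + 4 · -3 = -4
p(-3) = ⊕ of these = min[10, 0, 1, -9, -4] = -9.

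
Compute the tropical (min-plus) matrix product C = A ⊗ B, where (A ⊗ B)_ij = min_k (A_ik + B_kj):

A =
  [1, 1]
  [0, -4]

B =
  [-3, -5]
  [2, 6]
A ⊗ B =
  [-2, -4]
  [-3, -5]

Apply the min-plus product entry-by-entry:
  C[0][0] = min over k of (A[0][0] + B[0][0] = 1 + -3 = -2, A[0][1] + B[1][0] = 1 + 2 = 3) = -2 (attained at k = 0)
  C[0][1] = min over k of (A[0][0] + B[0][1] = 1 + -5 = -4, A[0][1] + B[1][1] = 1 + 6 = 7) = -4 (attained at k = 0)
  C[1][0] = min over k of (A[1][0] + B[0][0] = 0 + -3 = -3, A[1][1] + B[1][0] = -4 + 2 = -2) = -3 (attained at k = 0)
  C[1][1] = min over k of (A[1][0] + B[0][1] = 0 + -5 = -5, A[1][1] + B[1][1] = -4 + 6 = 2) = -5 (attained at k = 0)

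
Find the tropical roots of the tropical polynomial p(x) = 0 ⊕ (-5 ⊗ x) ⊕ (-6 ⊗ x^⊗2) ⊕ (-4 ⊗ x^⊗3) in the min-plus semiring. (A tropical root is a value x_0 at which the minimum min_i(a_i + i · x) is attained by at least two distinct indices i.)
Roots: {-2, 1, 5}

Each tropical root is a break point of the lower envelope of the lines y = a_i + i · x (there are 4 lines, with slopes 0, 1, ..., 3). Only the lines that attain the minimum somewhere contribute to roots; other lines are dominated. Here the surviving (envelope) indices are i = 3, i = 2, i = 1, i = 0.
Intersections between consecutive envelope lines give the roots: for adjacent envelope indices i < j the intersection is x = (a_i − a_j) / (j − i). Reading off the sorted break points: {-2, 1, 5}.
Verification: at each break x_0, at least two indices attain the minimum of min_i(a_i + i · x_0).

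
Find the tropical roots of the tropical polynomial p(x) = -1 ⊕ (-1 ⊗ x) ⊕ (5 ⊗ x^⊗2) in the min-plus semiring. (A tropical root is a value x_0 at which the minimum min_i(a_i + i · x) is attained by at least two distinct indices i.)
Roots: {-6, 0}

Each tropical root is a break point of the lower envelope of the lines y = a_i + i · x (there are 3 lines, with slopes 0, 1, ..., 2). Only the lines that attain the minimum somewhere contribute to roots; other lines are dominated. Here the surviving (envelope) indices are i = 2, i = 1, i = 0.
Intersections between consecutive envelope lines give the roots: for adjacent envelope indices i < j the intersection is x = (a_i − a_j) / (j − i). Reading off the sorted break points: {-6, 0}.
Verification: at each break x_0, at least two indices attain the minimum of min_i(a_i + i · x_0).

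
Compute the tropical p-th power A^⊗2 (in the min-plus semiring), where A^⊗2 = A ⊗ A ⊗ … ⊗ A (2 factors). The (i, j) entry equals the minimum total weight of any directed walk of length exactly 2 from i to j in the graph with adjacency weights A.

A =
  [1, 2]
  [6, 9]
A^⊗2 =
  [2, 3]
  [7, 8]

Each entry (A^⊗2)_ij equals the minimum over all length-2 walks i = v_0 → v_1 → … → v_2 = j of Σ_t A[v_t][v_{t+1}]. For example, for (i, j) = (0, 1) we minimise over 2 possible intermediate vertex sequences; the minimum is 3, attained along the walk 0 → 0 → 1.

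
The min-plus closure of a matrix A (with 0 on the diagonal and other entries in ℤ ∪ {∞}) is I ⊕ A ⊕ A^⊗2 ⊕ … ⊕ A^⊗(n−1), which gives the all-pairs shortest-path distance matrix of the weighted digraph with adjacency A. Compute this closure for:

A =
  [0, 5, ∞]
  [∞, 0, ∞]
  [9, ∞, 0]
Closure =
  [0, 5, ∞]
  [∞, 0, ∞]
  [9, 14, 0]

This is the Floyd-Warshall all-pairs shortest-path computation. For each intermediate vertex k = 0, 1, …, 2, update dist[i][j] ← min(dist[i][j], dist[i][k] + dist[k][j]). The final matrix gives, for each (i, j), the minimum total weight of any directed path from i to j (possibly empty when i = j).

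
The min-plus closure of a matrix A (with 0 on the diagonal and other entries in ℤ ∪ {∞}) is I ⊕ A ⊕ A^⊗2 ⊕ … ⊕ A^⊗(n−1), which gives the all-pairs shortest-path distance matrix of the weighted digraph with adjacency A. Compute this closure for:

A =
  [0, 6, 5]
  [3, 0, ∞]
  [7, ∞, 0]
Closure =
  [0, 6, 5]
  [3, 0, 8]
  [7, 13, 0]

This is the Floyd-Warshall all-pairs shortest-path computation. For each intermediate vertex k = 0, 1, …, 2, update dist[i][j] ← min(dist[i][j], dist[i][k] + dist[k][j]). The final matrix gives, for each (i, j), the minimum total weight of any directed path from i to j (possibly empty when i = j).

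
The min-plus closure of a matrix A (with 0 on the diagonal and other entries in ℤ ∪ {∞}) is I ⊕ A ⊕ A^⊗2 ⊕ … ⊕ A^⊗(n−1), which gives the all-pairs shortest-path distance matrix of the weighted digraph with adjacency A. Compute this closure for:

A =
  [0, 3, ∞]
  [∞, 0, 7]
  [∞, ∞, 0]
Closure =
  [0, 3, 10]
  [∞, 0, 7]
  [∞, ∞, 0]

This is the Floyd-Warshall all-pairs shortest-path computation. For each intermediate vertex k = 0, 1, …, 2, update dist[i][j] ← min(dist[i][j], dist[i][k] + dist[k][j]). The final matrix gives, for each (i, j), the minimum total weight of any directed path from i to j (possibly empty when i = j).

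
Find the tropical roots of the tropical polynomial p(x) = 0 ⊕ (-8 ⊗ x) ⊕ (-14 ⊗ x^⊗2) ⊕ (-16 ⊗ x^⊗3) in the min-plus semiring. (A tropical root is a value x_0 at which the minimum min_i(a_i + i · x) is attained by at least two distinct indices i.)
Roots: {2, 6, 8}

Each tropical root is a break point of the lower envelope of the lines y = a_i + i · x (there are 4 lines, with slopes 0, 1, ..., 3). Only the lines that attain the minimum somewhere contribute to roots; other lines are dominated. Here the surviving (envelope) indices are i = 3, i = 2, i = 1, i = 0.
Intersections between consecutive envelope lines give the roots: for adjacent envelope indices i < j the intersection is x = (a_i − a_j) / (j − i). Reading off the sorted break points: {2, 6, 8}.
Verification: at each break x_0, at least two indices attain the minimum of min_i(a_i + i · x_0).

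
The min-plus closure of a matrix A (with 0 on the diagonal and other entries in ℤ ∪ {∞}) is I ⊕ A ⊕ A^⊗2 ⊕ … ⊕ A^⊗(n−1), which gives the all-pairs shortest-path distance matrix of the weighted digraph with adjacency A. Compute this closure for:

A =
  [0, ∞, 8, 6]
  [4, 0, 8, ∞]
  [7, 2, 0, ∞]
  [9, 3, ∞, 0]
Closure =
  [0, 9, 8, 6]
  [4, 0, 8, 10]
  [6, 2, 0, 12]
  [7, 3, 11, 0]

This is the Floyd-Warshall all-pairs shortest-path computation. For each intermediate vertex k = 0, 1, …, 3, update dist[i][j] ← min(dist[i][j], dist[i][k] + dist[k][j]). The final matrix gives, for each (i, j), the minimum total weight of any directed path from i to j (possibly empty when i = j).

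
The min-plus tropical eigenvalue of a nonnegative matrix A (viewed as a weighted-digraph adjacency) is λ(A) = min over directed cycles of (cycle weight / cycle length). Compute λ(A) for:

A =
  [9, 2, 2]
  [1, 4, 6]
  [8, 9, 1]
λ(A) = 1

Enumerate directed cycles and compute their means (weight / length). Sample:
  cycle 0 → 0: weight = 9, length = 1, mean = 9/1 ≈ 9.000
  cycle 1 → 1: weight = 4, length = 1, mean = 4/1 ≈ 4.000
  cycle 2 → 2: weight = 1, length = 1, mean = 1/1 ≈ 1.000
  cycle 0 → 1 → 0: weight = 3, length = 2, mean = 3/2 ≈ 1.500
  cycle 0 → 2 → 0: weight = 10, length = 2, mean = 10/2 ≈ 5.000
  cycle 1 → 0 → 1: weight = 3, length = 2, mean = 3/2 ≈ 1.500
Minimum mean = 1.000, attained e.g. along the cycle 2 → 2 with weight 1 and length 1. So λ(A) = 1/1 = 1.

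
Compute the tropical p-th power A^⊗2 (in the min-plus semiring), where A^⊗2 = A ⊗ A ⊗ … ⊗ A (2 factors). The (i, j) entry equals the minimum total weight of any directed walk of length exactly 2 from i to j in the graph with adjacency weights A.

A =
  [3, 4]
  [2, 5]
A^⊗2 =
  [6, 7]
  [5, 6]

Each entry (A^⊗2)_ij equals the minimum over all length-2 walks i = v_0 → v_1 → … → v_2 = j of Σ_t A[v_t][v_{t+1}]. For example, for (i, j) = (0, 1) we minimise over 2 possible intermediate vertex sequences; the minimum is 7, attained along the walk 0 → 0 → 1.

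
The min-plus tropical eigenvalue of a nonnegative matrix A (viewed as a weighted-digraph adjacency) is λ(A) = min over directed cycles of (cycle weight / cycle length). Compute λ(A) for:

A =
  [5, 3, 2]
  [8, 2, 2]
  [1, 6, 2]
λ(A) = 3/2

Enumerate directed cycles and compute their means (weight / length). Sample:
  cycle 0 → 0: weight = 5, length = 1, mean = 5/1 ≈ 5.000
  cycle 1 → 1: weight = 2, length = 1, mean = 2/1 ≈ 2.000
  cycle 2 → 2: weight = 2, length = 1, mean = 2/1 ≈ 2.000
  cycle 0 → 1 → 0: weight = 11, length = 2, mean = 11/2 ≈ 5.500
  cycle 0 → 2 → 0: weight = 3, length = 2, mean = 3/2 ≈ 1.500
  cycle 1 → 0 → 1: weight = 11, length = 2, mean = 11/2 ≈ 5.500
Minimum mean = 1.500, attained e.g. along the cycle 0 → 2 → 0 with weight 3 and length 2. So λ(A) = 3/2 = 3/2.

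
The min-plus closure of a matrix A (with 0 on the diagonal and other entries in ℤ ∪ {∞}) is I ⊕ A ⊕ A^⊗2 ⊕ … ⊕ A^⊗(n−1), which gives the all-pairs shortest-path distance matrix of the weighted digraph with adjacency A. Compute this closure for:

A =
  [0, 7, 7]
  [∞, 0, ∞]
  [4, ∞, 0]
Closure =
  [0, 7, 7]
  [∞, 0, ∞]
  [4, 11, 0]

This is the Floyd-Warshall all-pairs shortest-path computation. For each intermediate vertex k = 0, 1, …, 2, update dist[i][j] ← min(dist[i][j], dist[i][k] + dist[k][j]). The final matrix gives, for each (i, j), the minimum total weight of any directed path from i to j (possibly empty when i = j).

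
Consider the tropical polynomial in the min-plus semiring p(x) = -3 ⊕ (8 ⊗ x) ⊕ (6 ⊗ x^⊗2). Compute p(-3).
p(-3) = -3

A tropical monomial a ⊗ x^⊗i evaluates to a + i · x. Evaluating each term at x = -3:
  Term 0 contributes -3 + 0 · -3 = -3
  Term 1 contributes 8 + 1 · -3 = 5
  Term 2 contributes 6 + 2 · -3 = 0
p(-3) = ⊕ of these = min[-3, 5, 0] = -3.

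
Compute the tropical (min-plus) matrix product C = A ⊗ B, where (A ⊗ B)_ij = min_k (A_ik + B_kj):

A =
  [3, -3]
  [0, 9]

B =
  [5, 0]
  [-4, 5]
A ⊗ B =
  [-7, 2]
  [5, 0]

Apply the min-plus product entry-by-entry:
  C[0][0] = min over k of (A[0][0] + B[0][0] = 3 + 5 = 8, A[0][1] + B[1][0] = -3 + -4 = -7) = -7 (attained at k = 1)
  C[0][1] = min over k of (A[0][0] + B[0][1] = 3 + 0 = 3, A[0][1] + B[1][1] = -3 + 5 = 2) = 2 (attained at k = 1)
  C[1][0] = min over k of (A[1][0] + B[0][0] = 0 + 5 = 5, A[1][1] + B[1][0] = 9 + -4 = 5) = 5 (attained at k = 0)
  C[1][1] = min over k of (A[1][0] + B[0][1] = 0 + 0 = 0, A[1][1] + B[1][1] = 9 + 5 = 14) = 0 (attained at k = 0)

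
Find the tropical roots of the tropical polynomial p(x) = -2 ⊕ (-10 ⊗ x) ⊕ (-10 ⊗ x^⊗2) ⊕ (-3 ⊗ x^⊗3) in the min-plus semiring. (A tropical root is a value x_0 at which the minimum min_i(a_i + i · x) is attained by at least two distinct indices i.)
Roots: {-7, 0, 8}

Each tropical root is a break point of the lower envelope of the lines y = a_i + i · x (there are 4 lines, with slopes 0, 1, ..., 3). Only the lines that attain the minimum somewhere contribute to roots; other lines are dominated. Here the surviving (envelope) indices are i = 3, i = 2, i = 1, i = 0.
Intersections between consecutive envelope lines give the roots: for adjacent envelope indices i < j the intersection is x = (a_i − a_j) / (j − i). Reading off the sorted break points: {-7, 0, 8}.
Verification: at each break x_0, at least two indices attain the minimum of min_i(a_i + i · x_0).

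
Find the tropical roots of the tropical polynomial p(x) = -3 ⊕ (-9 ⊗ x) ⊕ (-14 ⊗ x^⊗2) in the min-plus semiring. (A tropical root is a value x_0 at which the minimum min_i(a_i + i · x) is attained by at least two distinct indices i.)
Roots: {5, 6}

Each tropical root is a break point of the lower envelope of the lines y = a_i + i · x (there are 3 lines, with slopes 0, 1, ..., 2). Only the lines that attain the minimum somewhere contribute to roots; other lines are dominated. Here the surviving (envelope) indices are i = 2, i = 1, i = 0.
Intersections between consecutive envelope lines give the roots: for adjacent envelope indices i < j the intersection is x = (a_i − a_j) / (j − i). Reading off the sorted break points: {5, 6}.
Verification: at each break x_0, at least two indices attain the minimum of min_i(a_i + i · x_0).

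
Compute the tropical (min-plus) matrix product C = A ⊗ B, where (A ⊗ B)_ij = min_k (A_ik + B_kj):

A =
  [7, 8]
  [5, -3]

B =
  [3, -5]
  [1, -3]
A ⊗ B =
  [9, 2]
  [-2, -6]

Apply the min-plus product entry-by-entry:
  C[0][0] = min over k of (A[0][0] + B[0][0] = 7 + 3 = 10, A[0][1] + B[1][0] = 8 + 1 = 9) = 9 (attained at k = 1)
  C[0][1] = min over k of (A[0][0] + B[0][1] = 7 + -5 = 2, A[0][1] + B[1][1] = 8 + -3 = 5) = 2 (attained at k = 0)
  C[1][0] = min over k of (A[1][0] + B[0][0] = 5 + 3 = 8, A[1][1] + B[1][0] = -3 + 1 = -2) = -2 (attained at k = 1)
  C[1][1] = min over k of (A[1][0] + B[0][1] = 5 + -5 = 0, A[1][1] + B[1][1] = -3 + -3 = -6) = -6 (attained at k = 1)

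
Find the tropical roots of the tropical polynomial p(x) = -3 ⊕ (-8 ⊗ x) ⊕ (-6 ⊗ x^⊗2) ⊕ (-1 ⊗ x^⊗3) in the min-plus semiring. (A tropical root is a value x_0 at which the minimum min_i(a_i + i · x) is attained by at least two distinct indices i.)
Roots: {-5, -2, 5}

Each tropical root is a break point of the lower envelope of the lines y = a_i + i · x (there are 4 lines, with slopes 0, 1, ..., 3). Only the lines that attain the minimum somewhere contribute to roots; other lines are dominated. Here the surviving (envelope) indices are i = 3, i = 2, i = 1, i = 0.
Intersections between consecutive envelope lines give the roots: for adjacent envelope indices i < j the intersection is x = (a_i − a_j) / (j − i). Reading off the sorted break points: {-5, -2, 5}.
Verification: at each break x_0, at least two indices attain the minimum of min_i(a_i + i · x_0).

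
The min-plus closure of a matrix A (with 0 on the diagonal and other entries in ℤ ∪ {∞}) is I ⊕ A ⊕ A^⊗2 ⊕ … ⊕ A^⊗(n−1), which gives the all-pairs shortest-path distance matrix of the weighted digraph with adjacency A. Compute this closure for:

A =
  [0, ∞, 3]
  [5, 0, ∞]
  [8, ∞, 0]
Closure =
  [0, ∞, 3]
  [5, 0, 8]
  [8, ∞, 0]

This is the Floyd-Warshall all-pairs shortest-path computation. For each intermediate vertex k = 0, 1, …, 2, update dist[i][j] ← min(dist[i][j], dist[i][k] + dist[k][j]). The final matrix gives, for each (i, j), the minimum total weight of any directed path from i to j (possibly empty when i = j).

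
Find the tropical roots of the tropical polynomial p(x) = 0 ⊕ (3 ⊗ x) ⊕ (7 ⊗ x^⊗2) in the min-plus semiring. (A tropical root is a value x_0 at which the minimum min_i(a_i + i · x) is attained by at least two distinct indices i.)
Roots: {-4, -3}

Each tropical root is a break point of the lower envelope of the lines y = a_i + i · x (there are 3 lines, with slopes 0, 1, ..., 2). Only the lines that attain the minimum somewhere contribute to roots; other lines are dominated. Here the surviving (envelope) indices are i = 2, i = 1, i = 0.
Intersections between consecutive envelope lines give the roots: for adjacent envelope indices i < j the intersection is x = (a_i − a_j) / (j − i). Reading off the sorted break points: {-4, -3}.
Verification: at each break x_0, at least two indices attain the minimum of min_i(a_i + i · x_0).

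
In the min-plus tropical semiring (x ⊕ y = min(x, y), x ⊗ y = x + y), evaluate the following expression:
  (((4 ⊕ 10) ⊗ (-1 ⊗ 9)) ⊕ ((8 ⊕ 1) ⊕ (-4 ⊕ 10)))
(((4 ⊕ 10) ⊗ (-1 ⊗ 9)) ⊕ ((8 ⊕ 1) ⊕ (-4 ⊕ 10))) = -4

Expand innermost to outermost. Recall ⊕ takes the minimum of its arguments and ⊗ takes their sum. Working out the expression (((4 ⊕ 10) ⊗ (-1 ⊗ 9)) ⊕ ((8 ⊕ 1) ⊕ (-4 ⊕ 10))) gives -4.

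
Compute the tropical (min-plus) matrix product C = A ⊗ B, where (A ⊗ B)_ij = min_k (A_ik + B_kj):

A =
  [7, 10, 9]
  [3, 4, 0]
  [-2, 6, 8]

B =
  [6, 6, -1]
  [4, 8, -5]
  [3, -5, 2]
A ⊗ B =
  [12, 4, 5]
  [3, -5, -1]
  [4, 3, -3]

Apply the min-plus product entry-by-entry:
  C[0][0] = min over k of (A[0][0] + B[0][0] = 7 + 6 = 13, A[0][1] + B[1][0] = 10 + 4 = 14, A[0][2] + B[2][0] = 9 + 3 = 12) = 12 (attained at k = 2)
  C[0][1] = min over k of (A[0][0] + B[0][1] = 7 + 6 = 13, A[0][1] + B[1][1] = 10 + 8 = 18, A[0][2] + B[2][1] = 9 + -5 = 4) = 4 (attained at k = 2)
  C[0][2] = min over k of (A[0][0] + B[0][2] = 7 + -1 = 6, A[0][1] + B[1][2] = 10 + -5 = 5, A[0][2] + B[2][2] = 9 + 2 = 11) = 5 (attained at k = 1)
  C[1][0] = min over k of (A[1][0] + B[0][0] = 3 + 6 = 9, A[1][1] + B[1][0] = 4 + 4 = 8, A[1][2] + B[2][0] = 0 + 3 = 3) = 3 (attained at k = 2)
  C[1][1] = min over k of (A[1][0] + B[0][1] = 3 + 6 = 9, A[1][1] + B[1][1] = 4 + 8 = 12, A[1][2] + B[2][1] = 0 + -5 = -5) = -5 (attained at k = 2)
  C[1][2] = min over k of (A[1][0] + B[0][2] = 3 + -1 = 2, A[1][1] + B[1][2] = 4 + -5 = -1, A[1][2] + B[2][2] = 0 + 2 = 2) = -1 (attained at k = 1)
  C[2][0] = min over k of (A[2][0] + B[0][0] = -2 + 6 = 4, A[2][1] + B[1][0] = 6 + 4 = 10, A[2][2] + B[2][0] = 8 + 3 = 11) = 4 (attained at k = 0)
  C[2][1] = min over k of (A[2][0] + B[0][1] = -2 + 6 = 4, A[2][1] + B[1][1] = 6 + 8 = 14, A[2][2] + B[2][1] = 8 + -5 = 3) = 3 (attained at k = 2)
  C[2][2] = min over k of (A[2][0] + B[0][2] = -2 + -1 = -3, A[2][1] + B[1][2] = 6 + -5 = 1, A[2][2] + B[2][2] = 8 + 2 = 10) = -3 (attained at k = 0)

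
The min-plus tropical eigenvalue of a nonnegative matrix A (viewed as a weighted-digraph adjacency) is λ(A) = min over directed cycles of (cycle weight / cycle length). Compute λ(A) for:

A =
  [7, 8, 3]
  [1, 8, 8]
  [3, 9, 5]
λ(A) = 3

Enumerate directed cycles and compute their means (weight / length). Sample:
  cycle 0 → 0: weight = 7, length = 1, mean = 7/1 ≈ 7.000
  cycle 1 → 1: weight = 8, length = 1, mean = 8/1 ≈ 8.000
  cycle 2 → 2: weight = 5, length = 1, mean = 5/1 ≈ 5.000
  cycle 0 → 1 → 0: weight = 9, length = 2, mean = 9/2 ≈ 4.500
  cycle 0 → 2 → 0: weight = 6, length = 2, mean = 6/2 ≈ 3.000
  cycle 1 → 0 → 1: weight = 9, length = 2, mean = 9/2 ≈ 4.500
Minimum mean = 3.000, attained e.g. along the cycle 0 → 2 → 0 with weight 6 and length 2. So λ(A) = 6/2 = 3.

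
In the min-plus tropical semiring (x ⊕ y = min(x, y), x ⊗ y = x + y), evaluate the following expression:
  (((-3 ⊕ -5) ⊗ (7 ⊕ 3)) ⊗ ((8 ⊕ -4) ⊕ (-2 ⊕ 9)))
(((-3 ⊕ -5) ⊗ (7 ⊕ 3)) ⊗ ((8 ⊕ -4) ⊕ (-2 ⊕ 9))) = -6

Expand innermost to outermost. Recall ⊕ takes the minimum of its arguments and ⊗ takes their sum. Working out the expression (((-3 ⊕ -5) ⊗ (7 ⊕ 3)) ⊗ ((8 ⊕ -4) ⊕ (-2 ⊕ 9))) gives -6.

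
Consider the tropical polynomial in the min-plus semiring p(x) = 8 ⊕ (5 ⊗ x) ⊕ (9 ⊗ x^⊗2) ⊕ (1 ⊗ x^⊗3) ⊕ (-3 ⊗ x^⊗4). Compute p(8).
p(8) = 8

A tropical monomial a ⊗ x^⊗i evaluates to a + i · x. Evaluating each term at x = 8:
  Term 0 contributes 8 + 0 · 8 = 8
  Term 1 contributes 5 + 1 · 8 = 13
  Term 2 contributes 9 + 2 · 8 = 25
  Term 3 contributes 1 + 3 · 8 = 25
  Term 4 contributes -3 + 4 · 8 = 29
p(8) = ⊕ of these = min[8, 13, 25, 25, 29] = 8.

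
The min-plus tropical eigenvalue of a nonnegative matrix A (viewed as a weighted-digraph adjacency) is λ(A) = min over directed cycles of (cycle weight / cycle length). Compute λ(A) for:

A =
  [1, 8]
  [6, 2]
λ(A) = 1

Enumerate directed cycles and compute their means (weight / length). Sample:
  cycle 0 → 0: weight = 1, length = 1, mean = 1/1 ≈ 1.000
  cycle 1 → 1: weight = 2, length = 1, mean = 2/1 ≈ 2.000
  cycle 0 → 1 → 0: weight = 14, length = 2, mean = 14/2 ≈ 7.000
  cycle 1 → 0 → 1: weight = 14, length = 2, mean = 14/2 ≈ 7.000
Minimum mean = 1.000, attained e.g. along the cycle 0 → 0 with weight 1 and length 1. So λ(A) = 1/1 = 1.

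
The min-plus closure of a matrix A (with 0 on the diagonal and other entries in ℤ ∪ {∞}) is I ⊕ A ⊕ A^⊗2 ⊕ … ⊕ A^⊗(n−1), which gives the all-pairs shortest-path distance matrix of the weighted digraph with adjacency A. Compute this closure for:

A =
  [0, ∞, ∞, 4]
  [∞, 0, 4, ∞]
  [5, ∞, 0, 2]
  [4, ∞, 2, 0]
Closure =
  [0, ∞, 6, 4]
  [9, 0, 4, 6]
  [5, ∞, 0, 2]
  [4, ∞, 2, 0]

This is the Floyd-Warshall all-pairs shortest-path computation. For each intermediate vertex k = 0, 1, …, 3, update dist[i][j] ← min(dist[i][j], dist[i][k] + dist[k][j]). The final matrix gives, for each (i, j), the minimum total weight of any directed path from i to j (possibly empty when i = j).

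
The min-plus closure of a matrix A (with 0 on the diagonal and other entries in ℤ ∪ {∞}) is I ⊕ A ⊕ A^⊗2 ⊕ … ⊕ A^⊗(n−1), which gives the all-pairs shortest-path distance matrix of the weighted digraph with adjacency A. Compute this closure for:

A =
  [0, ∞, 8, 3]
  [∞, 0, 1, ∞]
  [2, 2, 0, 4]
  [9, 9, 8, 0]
Closure =
  [0, 10, 8, 3]
  [3, 0, 1, 5]
  [2, 2, 0, 4]
  [9, 9, 8, 0]

This is the Floyd-Warshall all-pairs shortest-path computation. For each intermediate vertex k = 0, 1, …, 3, update dist[i][j] ← min(dist[i][j], dist[i][k] + dist[k][j]). The final matrix gives, for each (i, j), the minimum total weight of any directed path from i to j (possibly empty when i = j).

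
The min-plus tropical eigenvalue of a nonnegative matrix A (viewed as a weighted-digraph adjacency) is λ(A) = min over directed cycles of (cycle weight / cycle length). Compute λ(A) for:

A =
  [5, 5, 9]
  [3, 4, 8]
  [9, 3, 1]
λ(A) = 1

Enumerate directed cycles and compute their means (weight / length). Sample:
  cycle 0 → 0: weight = 5, length = 1, mean = 5/1 ≈ 5.000
  cycle 1 → 1: weight = 4, length = 1, mean = 4/1 ≈ 4.000
  cycle 2 → 2: weight = 1, length = 1, mean = 1/1 ≈ 1.000
  cycle 0 → 1 → 0: weight = 8, length = 2, mean = 8/2 ≈ 4.000
  cycle 0 → 2 → 0: weight = 18, length = 2, mean = 18/2 ≈ 9.000
  cycle 1 → 0 → 1: weight = 8, length = 2, mean = 8/2 ≈ 4.000
Minimum mean = 1.000, attained e.g. along the cycle 2 → 2 with weight 1 and length 1. So λ(A) = 1/1 = 1.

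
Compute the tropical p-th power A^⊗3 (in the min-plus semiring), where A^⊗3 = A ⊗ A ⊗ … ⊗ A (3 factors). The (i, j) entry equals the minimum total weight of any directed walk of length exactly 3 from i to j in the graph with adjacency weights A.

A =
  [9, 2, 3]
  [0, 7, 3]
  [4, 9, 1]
A^⊗3 =
  [8, 4, 5]
  [2, 9, 4]
  [6, 7, 3]

Each entry (A^⊗3)_ij equals the minimum over all length-3 walks i = v_0 → v_1 → … → v_3 = j of Σ_t A[v_t][v_{t+1}]. For example, for (i, j) = (0, 2) we minimise over 9 possible intermediate vertex sequences; the minimum is 5, attained along the walk 0 → 1 → 0 → 2.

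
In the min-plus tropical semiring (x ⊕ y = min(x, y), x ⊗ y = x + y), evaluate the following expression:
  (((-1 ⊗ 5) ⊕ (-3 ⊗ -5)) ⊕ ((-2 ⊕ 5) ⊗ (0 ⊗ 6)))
(((-1 ⊗ 5) ⊕ (-3 ⊗ -5)) ⊕ ((-2 ⊕ 5) ⊗ (0 ⊗ 6))) = -8

Expand innermost to outermost. Recall ⊕ takes the minimum of its arguments and ⊗ takes their sum. Working out the expression (((-1 ⊗ 5) ⊕ (-3 ⊗ -5)) ⊕ ((-2 ⊕ 5) ⊗ (0 ⊗ 6))) gives -8.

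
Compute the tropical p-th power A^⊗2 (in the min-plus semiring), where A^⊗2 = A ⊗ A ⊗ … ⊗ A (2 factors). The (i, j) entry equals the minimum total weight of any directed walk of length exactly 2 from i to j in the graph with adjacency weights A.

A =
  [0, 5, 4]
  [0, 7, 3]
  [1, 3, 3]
A^⊗2 =
  [0, 5, 4]
  [0, 5, 4]
  [1, 6, 5]

Each entry (A^⊗2)_ij equals the minimum over all length-2 walks i = v_0 → v_1 → … → v_2 = j of Σ_t A[v_t][v_{t+1}]. For example, for (i, j) = (0, 2) we minimise over 3 possible intermediate vertex sequences; the minimum is 4, attained along the walk 0 → 0 → 2.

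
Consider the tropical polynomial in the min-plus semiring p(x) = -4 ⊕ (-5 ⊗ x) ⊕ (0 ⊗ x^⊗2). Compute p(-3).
p(-3) = -8

A tropical monomial a ⊗ x^⊗i evaluates to a + i · x. Evaluating each term at x = -3:
  Term 0 contributes -4 + 0 · -3 = -4
  Term 1 contributes -5 + 1 · -3 = -8
  Term 2 contributes 0 + 2 · -3 = -6
p(-3) = ⊕ of these = min[-4, -8, -6] = -8.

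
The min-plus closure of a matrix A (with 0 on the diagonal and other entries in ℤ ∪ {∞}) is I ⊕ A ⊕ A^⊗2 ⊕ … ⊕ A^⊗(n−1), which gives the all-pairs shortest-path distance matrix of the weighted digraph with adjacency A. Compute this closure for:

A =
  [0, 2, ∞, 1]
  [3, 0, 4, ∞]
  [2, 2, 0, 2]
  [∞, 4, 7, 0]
Closure =
  [0, 2, 6, 1]
  [3, 0, 4, 4]
  [2, 2, 0, 2]
  [7, 4, 7, 0]

This is the Floyd-Warshall all-pairs shortest-path computation. For each intermediate vertex k = 0, 1, …, 3, update dist[i][j] ← min(dist[i][j], dist[i][k] + dist[k][j]). The final matrix gives, for each (i, j), the minimum total weight of any directed path from i to j (possibly empty when i = j).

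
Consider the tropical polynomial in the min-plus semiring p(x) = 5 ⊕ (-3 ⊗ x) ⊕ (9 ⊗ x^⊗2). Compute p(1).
p(1) = -2

A tropical monomial a ⊗ x^⊗i evaluates to a + i · x. Evaluating each term at x = 1:
  Term 0 contributes 5 + 0 · 1 = 5
  Term 1 contributes -3 + 1 · 1 = -2
  Term 2 contributes 9 + 2 · 1 = 11
p(1) = ⊕ of these = min[5, -2, 11] = -2.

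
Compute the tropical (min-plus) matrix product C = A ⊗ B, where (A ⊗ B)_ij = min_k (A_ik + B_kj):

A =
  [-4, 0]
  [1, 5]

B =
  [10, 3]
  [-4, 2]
A ⊗ B =
  [-4, -1]
  [1, 4]

Apply the min-plus product entry-by-entry:
  C[0][0] = min over k of (A[0][0] + B[0][0] = -4 + 10 = 6, A[0][1] + B[1][0] = 0 + -4 = -4) = -4 (attained at k = 1)
  C[0][1] = min over k of (A[0][0] + B[0][1] = -4 + 3 = -1, A[0][1] + B[1][1] = 0 + 2 = 2) = -1 (attained at k = 0)
  C[1][0] = min over k of (A[1][0] + B[0][0] = 1 + 10 = 11, A[1][1] + B[1][0] = 5 + -4 = 1) = 1 (attained at k = 1)
  C[1][1] = min over k of (A[1][0] + B[0][1] = 1 + 3 = 4, A[1][1] + B[1][1] = 5 + 2 = 7) = 4 (attained at k = 0)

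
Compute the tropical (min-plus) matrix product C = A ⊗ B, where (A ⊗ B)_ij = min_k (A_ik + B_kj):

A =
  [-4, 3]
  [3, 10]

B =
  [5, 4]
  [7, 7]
A ⊗ B =
  [1, 0]
  [8, 7]

Apply the min-plus product entry-by-entry:
  C[0][0] = min over k of (A[0][0] + B[0][0] = -4 + 5 = 1, A[0][1] + B[1][0] = 3 + 7 = 10) = 1 (attained at k = 0)
  C[0][1] = min over k of (A[0][0] + B[0][1] = -4 + 4 = 0, A[0][1] + B[1][1] = 3 + 7 = 10) = 0 (attained at k = 0)
  C[1][0] = min over k of (A[1][0] + B[0][0] = 3 + 5 = 8, A[1][1] + B[1][0] = 10 + 7 = 17) = 8 (attained at k = 0)
  C[1][1] = min over k of (A[1][0] + B[0][1] = 3 + 4 = 7, A[1][1] + B[1][1] = 10 + 7 = 17) = 7 (attained at k = 0)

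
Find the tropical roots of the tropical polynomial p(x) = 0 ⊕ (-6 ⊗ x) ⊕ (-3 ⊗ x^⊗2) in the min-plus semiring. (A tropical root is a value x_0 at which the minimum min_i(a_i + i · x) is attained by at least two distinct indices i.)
Roots: {-3, 6}

Each tropical root is a break point of the lower envelope of the lines y = a_i + i · x (there are 3 lines, with slopes 0, 1, ..., 2). Only the lines that attain the minimum somewhere contribute to roots; other lines are dominated. Here the surviving (envelope) indices are i = 2, i = 1, i = 0.
Intersections between consecutive envelope lines give the roots: for adjacent envelope indices i < j the intersection is x = (a_i − a_j) / (j − i). Reading off the sorted break points: {-3, 6}.
Verification: at each break x_0, at least two indices attain the minimum of min_i(a_i + i · x_0).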